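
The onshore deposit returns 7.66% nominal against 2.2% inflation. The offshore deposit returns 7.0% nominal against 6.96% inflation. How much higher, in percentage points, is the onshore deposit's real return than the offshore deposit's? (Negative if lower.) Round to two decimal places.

5.31

The onshore deposit real return: 1.0766/1.022 − 1 = 5.342%.
The offshore deposit real return: 1.070/1.0696 − 1 = 0.037%.
Difference: 5.342 − 0.037 = 5.305 pp.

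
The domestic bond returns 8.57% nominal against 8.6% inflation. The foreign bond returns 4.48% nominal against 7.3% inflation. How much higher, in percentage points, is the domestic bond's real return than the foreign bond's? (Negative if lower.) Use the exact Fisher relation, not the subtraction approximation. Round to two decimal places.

The domestic bond real return: 1.0857/1.086 − 1 = -0.028%.
The foreign bond real return: 1.0448/1.073 − 1 = -2.628%.
Difference: -0.028 − (-2.628) = 2.600 pp.

2.60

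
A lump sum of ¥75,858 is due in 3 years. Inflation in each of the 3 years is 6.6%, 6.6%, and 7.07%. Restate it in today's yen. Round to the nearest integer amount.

Price-level factor over 3 years: 1.066 × 1.066 × 1.0707 = 1.2166963692.
Purchasing power today: ¥75,858 divided by that factor.

¥62,348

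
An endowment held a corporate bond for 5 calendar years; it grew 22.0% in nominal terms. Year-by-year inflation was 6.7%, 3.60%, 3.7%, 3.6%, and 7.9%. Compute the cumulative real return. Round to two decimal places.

-4.79%

Cumulative inflation factor: 1.067 × 1.0360 × 1.037 × 1.036 × 1.079 ≈ 1.28140.
Nominal growth factor: 1.22000. Real growth factor = 1.22000 / 1.28140 ≈ 0.95208.
Total real return ≈ -4.7915%.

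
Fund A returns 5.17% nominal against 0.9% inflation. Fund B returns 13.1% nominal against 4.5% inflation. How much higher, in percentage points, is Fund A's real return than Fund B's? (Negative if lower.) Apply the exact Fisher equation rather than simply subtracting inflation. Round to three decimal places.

-3.998

Fund A real return: 1.0517/1.009 − 1 = 4.2319%.
Fund B real return: 1.131/1.045 − 1 = 8.2297%.
Difference: 4.2319 − 8.2297 = -3.9978 pp.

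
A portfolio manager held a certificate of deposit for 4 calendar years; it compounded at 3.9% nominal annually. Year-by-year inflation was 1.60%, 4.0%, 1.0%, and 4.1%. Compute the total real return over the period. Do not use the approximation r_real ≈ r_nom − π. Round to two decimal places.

Cumulative inflation factor: 1.0160 × 1.040 × 1.010 × 1.041 ≈ 1.11096.
Nominal growth factor: 1.16537. Real growth factor = 1.16537 / 1.11096 ≈ 1.04897.
Total real return ≈ 4.8970%.

4.90%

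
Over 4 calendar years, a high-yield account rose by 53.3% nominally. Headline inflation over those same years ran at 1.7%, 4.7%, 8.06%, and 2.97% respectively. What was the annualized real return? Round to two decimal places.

6.65%

Cumulative inflation factor: 1.017 × 1.047 × 1.0806 × 1.0297 ≈ 1.18480.
Nominal growth factor: 1.53300. Real growth factor = 1.53300 / 1.18480 ≈ 1.29389.
Annualized: 1.29389^(1/4) − 1 ≈ 0.06653.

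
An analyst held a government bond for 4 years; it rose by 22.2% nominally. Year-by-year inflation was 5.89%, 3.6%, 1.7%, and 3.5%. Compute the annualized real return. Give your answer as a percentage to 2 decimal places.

1.43%

Cumulative inflation factor: 1.0589 × 1.036 × 1.017 × 1.035 ≈ 1.15472.
Nominal growth factor: 1.22200. Real growth factor = 1.22200 / 1.15472 ≈ 1.05827.
Annualized: 1.05827^(1/4) − 1 ≈ 0.01426.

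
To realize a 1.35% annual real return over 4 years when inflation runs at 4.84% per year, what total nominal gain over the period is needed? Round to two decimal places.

Required annual nominal rate: (1+1.35%)(1+4.84%) − 1 = 6.25534%.
Cumulative over 4 years: (1 + 0.0625534)^4 − 1 ≈ 0.27469.

27.47%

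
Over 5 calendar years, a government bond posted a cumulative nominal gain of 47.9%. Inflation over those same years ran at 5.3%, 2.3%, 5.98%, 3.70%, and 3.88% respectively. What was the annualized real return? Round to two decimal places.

Cumulative inflation factor: 1.053 × 1.023 × 1.0598 × 1.0370 × 1.0388 ≈ 1.22981.
Nominal growth factor: 1.47900. Real growth factor = 1.47900 / 1.22981 ≈ 1.20262.
Annualized: 1.20262^(1/5) − 1 ≈ 0.03759.

3.76%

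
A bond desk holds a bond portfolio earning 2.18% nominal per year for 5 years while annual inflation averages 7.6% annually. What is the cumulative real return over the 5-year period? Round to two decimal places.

-22.77%

The annual real rate is (1+2.18%)/(1+7.6%) − 1 = -5.0372%.
Compounded over 5 years: (1 + -0.050372)^5 − 1 ≈ -0.22773.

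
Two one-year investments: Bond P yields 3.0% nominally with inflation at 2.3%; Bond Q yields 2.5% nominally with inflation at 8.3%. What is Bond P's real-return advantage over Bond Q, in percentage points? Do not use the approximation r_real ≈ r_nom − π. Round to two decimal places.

6.04

Bond P real return: 1.030/1.023 − 1 = 0.684%.
Bond Q real return: 1.025/1.083 − 1 = -5.355%.
Difference: 0.684 − (-5.355) = 6.039 pp.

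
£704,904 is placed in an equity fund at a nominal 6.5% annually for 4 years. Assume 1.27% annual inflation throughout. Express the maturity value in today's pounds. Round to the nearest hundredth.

Nominal value at maturity: £704,904 × (1 + 6.5%)^4 ≈ £906,835.28.
Price-level factor over 4 years: (1 + 1.27%)^4 ≈ 1.0517759595.
The maturity value deflated by that factor is the answer in today's purchasing power.

£862,194.34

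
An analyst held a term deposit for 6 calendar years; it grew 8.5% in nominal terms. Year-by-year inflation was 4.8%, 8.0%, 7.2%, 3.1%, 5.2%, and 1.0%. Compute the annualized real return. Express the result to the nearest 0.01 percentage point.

Cumulative inflation factor: 1.048 × 1.080 × 1.072 × 1.031 × 1.052 × 1.010 ≈ 1.32915.
Nominal growth factor: 1.08500. Real growth factor = 1.08500 / 1.32915 ≈ 0.81631.
Annualized: 0.81631^(1/6) − 1 ≈ -0.03326.

-3.33%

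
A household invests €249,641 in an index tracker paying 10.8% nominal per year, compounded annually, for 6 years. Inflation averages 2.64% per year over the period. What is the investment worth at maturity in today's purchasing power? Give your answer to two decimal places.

€395,052.32

Nominal value at maturity: €249,641 × (1 + 10.8%)^6 ≈ €461,906.93.
Price-level factor over 6 years: (1 + 2.64%)^6 ≈ 1.1692297585.
The maturity value deflated by that factor is the answer in today's purchasing power.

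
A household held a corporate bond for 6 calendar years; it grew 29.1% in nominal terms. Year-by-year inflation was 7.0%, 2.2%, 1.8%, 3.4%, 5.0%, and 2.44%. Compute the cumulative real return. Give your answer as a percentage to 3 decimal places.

Cumulative inflation factor: 1.070 × 1.022 × 1.018 × 1.034 × 1.050 × 1.0244 ≈ 1.23812.
Nominal growth factor: 1.29100. Real growth factor = 1.29100 / 1.23812 ≈ 1.04271.
Total real return ≈ 4.2712%.

4.271%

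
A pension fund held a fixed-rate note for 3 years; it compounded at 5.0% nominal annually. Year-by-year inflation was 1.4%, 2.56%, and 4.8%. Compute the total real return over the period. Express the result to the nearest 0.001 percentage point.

Cumulative inflation factor: 1.014 × 1.0256 × 1.048 ≈ 1.08988.
Nominal growth factor: 1.15763. Real growth factor = 1.15763 / 1.08988 ≈ 1.06216.
Total real return ≈ 6.2162%.

6.216%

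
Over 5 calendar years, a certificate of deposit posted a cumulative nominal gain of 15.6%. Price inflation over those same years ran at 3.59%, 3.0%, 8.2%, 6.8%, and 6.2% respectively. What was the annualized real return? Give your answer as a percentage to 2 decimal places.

Cumulative inflation factor: 1.0359 × 1.030 × 1.082 × 1.068 × 1.062 ≈ 1.30942.
Nominal growth factor: 1.15600. Real growth factor = 1.15600 / 1.30942 ≈ 0.88284.
Annualized: 0.88284^(1/5) − 1 ≈ -0.02462.

-2.46%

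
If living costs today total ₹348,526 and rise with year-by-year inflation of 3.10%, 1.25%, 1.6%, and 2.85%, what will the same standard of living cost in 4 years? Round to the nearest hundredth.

Cumulative price-level factor: 1.0310 × 1.0125 × 1.016 × 1.0285 ≈ 1.0908165065.
Multiplying ₹348,526 by the price-level factor gives the future nominal sum.

₹380,177.91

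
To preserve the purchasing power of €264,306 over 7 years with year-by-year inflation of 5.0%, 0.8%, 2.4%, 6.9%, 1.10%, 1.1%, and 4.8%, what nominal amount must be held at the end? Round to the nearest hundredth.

€328,018.33

Cumulative price-level factor: 1.050 × 1.008 × 1.024 × 1.069 × 1.0110 × 1.011 × 1.048 ≈ 1.2410551664.
The nominal amount required is €264,306 scaled up by that factor.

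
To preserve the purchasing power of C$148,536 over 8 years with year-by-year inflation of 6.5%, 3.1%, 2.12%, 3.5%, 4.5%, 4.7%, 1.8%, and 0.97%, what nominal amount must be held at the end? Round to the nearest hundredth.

C$193,862.70

Cumulative price-level factor: 1.065 × 1.031 × 1.0212 × 1.035 × 1.045 × 1.047 × 1.018 × 1.0097 ≈ 1.3051563340.
The nominal amount required is C$148,536 scaled up by that factor.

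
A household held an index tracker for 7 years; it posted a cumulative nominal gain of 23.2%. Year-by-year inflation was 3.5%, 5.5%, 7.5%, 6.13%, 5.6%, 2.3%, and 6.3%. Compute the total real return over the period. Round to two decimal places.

-13.88%

Cumulative inflation factor: 1.035 × 1.055 × 1.075 × 1.0613 × 1.056 × 1.023 × 1.063 ≈ 1.43058.
Nominal growth factor: 1.23200. Real growth factor = 1.23200 / 1.43058 ≈ 0.86119.
Total real return ≈ -13.8811%.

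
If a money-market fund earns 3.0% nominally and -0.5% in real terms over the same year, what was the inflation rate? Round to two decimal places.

From (1+r_nom) = (1+r_real)(1+π), we get 1+π = (1 + 3.0%)/(1 − 0.5%) = 1.030/0.995 ≈ 1.03518.
So π ≈ 3.5176%.

3.52%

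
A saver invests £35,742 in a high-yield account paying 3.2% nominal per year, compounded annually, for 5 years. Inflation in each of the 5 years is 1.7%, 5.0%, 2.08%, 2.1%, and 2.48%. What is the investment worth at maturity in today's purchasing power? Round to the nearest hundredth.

£36,682.72

Nominal value at maturity: £35,742 × (1 + 3.2%)^5 ≈ £41,838.62.
Price-level factor over 5 years: 1.017 × 1.050 × 1.0208 × 1.021 × 1.0248 ≈ 1.1405537905.
Dividing the nominal maturity value by the price-level factor gives the value in today's money.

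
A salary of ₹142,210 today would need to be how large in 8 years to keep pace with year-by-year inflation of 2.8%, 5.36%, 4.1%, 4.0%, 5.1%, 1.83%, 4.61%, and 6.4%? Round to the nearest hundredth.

Cumulative price-level factor: 1.028 × 1.0536 × 1.041 × 1.040 × 1.051 × 1.0183 × 1.0461 × 1.064 ≈ 1.3968386242.
Multiplying ₹142,210 by the price-level factor gives the future nominal sum.

₹198,644.42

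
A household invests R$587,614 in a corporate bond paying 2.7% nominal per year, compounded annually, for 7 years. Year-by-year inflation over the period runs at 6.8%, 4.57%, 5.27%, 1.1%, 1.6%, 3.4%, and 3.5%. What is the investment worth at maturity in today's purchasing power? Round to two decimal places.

Nominal value at maturity: R$587,614 × (1 + 2.7%)^7 ≈ R$708,084.75.
Price-level factor over 7 years: 1.068 × 1.0457 × 1.0527 × 1.011 × 1.016 × 1.034 × 1.035 ≈ 1.2923755577.
Dividing the nominal maturity value by the price-level factor gives the value in today's money.

R$547,893.95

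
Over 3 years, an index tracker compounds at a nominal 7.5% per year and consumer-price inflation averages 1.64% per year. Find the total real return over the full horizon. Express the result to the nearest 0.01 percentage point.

18.31%

The annual real rate is (1+7.5%)/(1+1.64%) − 1 = 5.7654%.
Compounded over 3 years: (1 + 0.057654)^3 − 1 ≈ 0.18313.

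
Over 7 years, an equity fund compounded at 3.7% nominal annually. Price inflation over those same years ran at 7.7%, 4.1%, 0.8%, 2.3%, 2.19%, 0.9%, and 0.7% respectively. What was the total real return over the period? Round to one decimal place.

7.4%

Cumulative inflation factor: 1.077 × 1.041 × 1.008 × 1.023 × 1.0219 × 1.009 × 1.007 ≈ 1.20042.
Nominal growth factor: 1.28959. Real growth factor = 1.28959 / 1.20042 ≈ 1.07429.
Total real return ≈ 7.4285%.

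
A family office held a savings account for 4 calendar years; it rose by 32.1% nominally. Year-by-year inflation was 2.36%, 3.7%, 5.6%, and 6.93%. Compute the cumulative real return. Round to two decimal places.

10.21%

Cumulative inflation factor: 1.0236 × 1.037 × 1.056 × 1.0693 ≈ 1.19860.
Nominal growth factor: 1.32100. Real growth factor = 1.32100 / 1.19860 ≈ 1.10212.
Total real return ≈ 10.2124%.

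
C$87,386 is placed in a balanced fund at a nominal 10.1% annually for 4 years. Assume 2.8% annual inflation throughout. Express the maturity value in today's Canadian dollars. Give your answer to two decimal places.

Nominal value at maturity: C$87,386 × (1 + 10.1%)^4 ≈ C$128,407.72.
Price-level factor over 4 years: (1 + 2.8%)^4 ≈ 1.1167924227.
Dividing the nominal maturity value by the price-level factor gives the value in today's money.

C$114,979.04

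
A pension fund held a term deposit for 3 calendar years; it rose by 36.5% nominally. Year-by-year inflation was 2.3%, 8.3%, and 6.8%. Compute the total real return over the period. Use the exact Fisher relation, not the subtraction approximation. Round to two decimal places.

15.36%

Cumulative inflation factor: 1.023 × 1.083 × 1.068 ≈ 1.18325.
Nominal growth factor: 1.36500. Real growth factor = 1.36500 / 1.18325 ≈ 1.15361.
Total real return ≈ 15.3605%.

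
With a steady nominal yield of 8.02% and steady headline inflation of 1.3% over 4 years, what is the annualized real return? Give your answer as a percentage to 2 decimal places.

With constant rates the annual real return is the same each year: (1+8.02%)/(1+1.3%) − 1 = 0.06634.

6.63%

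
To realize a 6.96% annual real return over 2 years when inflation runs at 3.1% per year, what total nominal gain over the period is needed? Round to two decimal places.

Required annual nominal rate: (1+6.96%)(1+3.1%) − 1 = 10.27576%.
Cumulative over 2 years: (1 + 0.1027576)^2 − 1 ≈ 0.21607.

21.61%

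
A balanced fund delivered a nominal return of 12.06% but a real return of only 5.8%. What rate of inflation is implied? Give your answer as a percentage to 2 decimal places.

From (1+r_nom) = (1+r_real)(1+π), we get 1+π = (1 + 12.06%)/(1 + 5.8%) = 1.1206/1.058 ≈ 1.05917.
So π ≈ 5.9168%.

5.92%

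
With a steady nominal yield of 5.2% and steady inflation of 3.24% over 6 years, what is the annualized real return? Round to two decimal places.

1.90%

With constant rates the annual real return is the same each year: (1+5.2%)/(1+3.24%) − 1 = 0.01898.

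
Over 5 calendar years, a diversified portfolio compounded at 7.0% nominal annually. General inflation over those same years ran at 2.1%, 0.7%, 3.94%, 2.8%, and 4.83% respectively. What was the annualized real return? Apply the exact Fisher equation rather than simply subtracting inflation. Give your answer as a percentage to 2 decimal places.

4.02%

Cumulative inflation factor: 1.021 × 1.007 × 1.0394 × 1.028 × 1.0483 ≈ 1.15164.
Nominal growth factor: 1.40255. Real growth factor = 1.40255 / 1.15164 ≈ 1.21787.
Annualized: 1.21787^(1/5) − 1 ≈ 0.04021.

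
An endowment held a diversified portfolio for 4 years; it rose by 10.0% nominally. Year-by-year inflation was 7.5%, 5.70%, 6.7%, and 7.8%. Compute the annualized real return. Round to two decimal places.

-4.22%

Cumulative inflation factor: 1.075 × 1.0570 × 1.067 × 1.078 ≈ 1.30697.
Nominal growth factor: 1.10000. Real growth factor = 1.10000 / 1.30697 ≈ 0.84164.
Annualized: 0.84164^(1/4) − 1 ≈ -0.04219.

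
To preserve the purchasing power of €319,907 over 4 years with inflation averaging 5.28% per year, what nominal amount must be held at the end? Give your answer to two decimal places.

Cumulative price-level factor: (1+5.28%)^4 ≈ 1.2285236039.
The nominal amount required is €319,907 scaled up by that factor.

€393,013.30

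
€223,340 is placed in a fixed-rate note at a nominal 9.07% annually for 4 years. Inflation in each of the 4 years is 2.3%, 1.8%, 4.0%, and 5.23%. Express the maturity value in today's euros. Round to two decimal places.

Nominal value at maturity: €223,340 × (1 + 9.07%)^4 ≈ €316,073.27.
Price-level factor over 4 years: 1.023 × 1.018 × 1.040 × 1.0523 ≈ 1.1397151503.
The maturity value deflated by that factor is the answer in today's purchasing power.

€277,326.55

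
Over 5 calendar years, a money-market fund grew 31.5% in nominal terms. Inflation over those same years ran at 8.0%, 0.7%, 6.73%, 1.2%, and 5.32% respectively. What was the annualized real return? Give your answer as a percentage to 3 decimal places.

1.228%

Cumulative inflation factor: 1.080 × 1.007 × 1.0673 × 1.012 × 1.0532 ≈ 1.23717.
Nominal growth factor: 1.31500. Real growth factor = 1.31500 / 1.23717 ≈ 1.06291.
Annualized: 1.06291^(1/5) − 1 ≈ 0.01228.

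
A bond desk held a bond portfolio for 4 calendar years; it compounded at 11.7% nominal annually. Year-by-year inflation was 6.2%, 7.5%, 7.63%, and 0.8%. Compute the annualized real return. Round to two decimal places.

Cumulative inflation factor: 1.062 × 1.075 × 1.0763 × 1.008 ≈ 1.23859.
Nominal growth factor: 1.55673. Real growth factor = 1.55673 / 1.23859 ≈ 1.25686.
Annualized: 1.25686^(1/4) − 1 ≈ 0.05882.

5.88%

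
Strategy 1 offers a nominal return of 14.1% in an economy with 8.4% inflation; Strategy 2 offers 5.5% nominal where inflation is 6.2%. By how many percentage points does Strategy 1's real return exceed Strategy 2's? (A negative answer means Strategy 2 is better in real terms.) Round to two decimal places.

Strategy 1 real return: 1.141/1.084 − 1 = 5.258%.
Strategy 2 real return: 1.055/1.062 − 1 = -0.659%.
Difference: 5.258 − (-0.659) = 5.917 pp.

5.92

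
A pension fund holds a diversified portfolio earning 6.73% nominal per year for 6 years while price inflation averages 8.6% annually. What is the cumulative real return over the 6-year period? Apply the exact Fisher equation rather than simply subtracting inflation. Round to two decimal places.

The annual real rate is (1+6.73%)/(1+8.6%) − 1 = -1.7219%.
Compounded over 6 years: (1 + -0.017219)^6 − 1 ≈ -0.09897.

-9.90%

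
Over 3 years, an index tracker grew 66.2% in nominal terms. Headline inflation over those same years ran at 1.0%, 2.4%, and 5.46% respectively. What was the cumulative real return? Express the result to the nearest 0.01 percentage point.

52.38%

Cumulative inflation factor: 1.010 × 1.024 × 1.0546 ≈ 1.09071.
Nominal growth factor: 1.66200. Real growth factor = 1.66200 / 1.09071 ≈ 1.52378.
Total real return ≈ 52.3779%.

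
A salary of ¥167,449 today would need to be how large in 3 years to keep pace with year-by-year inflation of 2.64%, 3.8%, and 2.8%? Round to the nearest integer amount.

Cumulative price-level factor: 1.0264 × 1.038 × 1.028 = 1.0952344896.
The nominal amount required is ¥167,449 scaled up by that factor.

¥183,396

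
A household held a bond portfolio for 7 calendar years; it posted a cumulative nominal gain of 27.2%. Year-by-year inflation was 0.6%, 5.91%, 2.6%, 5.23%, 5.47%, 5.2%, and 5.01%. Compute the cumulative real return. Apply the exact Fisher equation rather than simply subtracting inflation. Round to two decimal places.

-5.09%

Cumulative inflation factor: 1.006 × 1.0591 × 1.026 × 1.0523 × 1.0547 × 1.052 × 1.0501 ≈ 1.34029.
Nominal growth factor: 1.27200. Real growth factor = 1.27200 / 1.34029 ≈ 0.94905.
Total real return ≈ -5.0948%.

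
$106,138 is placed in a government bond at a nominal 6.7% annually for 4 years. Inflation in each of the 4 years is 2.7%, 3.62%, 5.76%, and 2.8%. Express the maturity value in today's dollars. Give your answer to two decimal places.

$118,904.96

Nominal value at maturity: $106,138 × (1 + 6.7%)^4 ≈ $137,571.53.
Price-level factor over 4 years: 1.027 × 1.0362 × 1.0576 × 1.028 ≈ 1.1569872908.
The maturity value deflated by that factor is the answer in today's purchasing power.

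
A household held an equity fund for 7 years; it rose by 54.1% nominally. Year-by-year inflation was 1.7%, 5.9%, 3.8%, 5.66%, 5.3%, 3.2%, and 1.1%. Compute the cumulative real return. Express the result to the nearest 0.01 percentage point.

Cumulative inflation factor: 1.017 × 1.059 × 1.038 × 1.0566 × 1.053 × 1.032 × 1.011 ≈ 1.29773.
Nominal growth factor: 1.54100. Real growth factor = 1.54100 / 1.29773 ≈ 1.18746.
Total real return ≈ 18.7459%.

18.75%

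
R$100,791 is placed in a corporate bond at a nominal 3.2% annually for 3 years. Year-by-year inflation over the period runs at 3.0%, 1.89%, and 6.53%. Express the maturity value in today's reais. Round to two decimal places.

Nominal value at maturity: R$100,791 × (1 + 3.2%)^3 ≈ R$110,779.87.
Price-level factor over 3 years: 1.030 × 1.0189 × 1.0653 = 1.1179971951.
Dividing the nominal maturity value by the price-level factor gives the value in today's money.

R$99,087.79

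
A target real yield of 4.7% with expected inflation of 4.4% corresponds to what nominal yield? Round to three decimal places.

By the Fisher equation, 1 + r_nom = (1 + 4.7%)(1 + 4.4%) = 1.047 × 1.044 = 1.093068.
So r_nom = 9.3068%.

9.307%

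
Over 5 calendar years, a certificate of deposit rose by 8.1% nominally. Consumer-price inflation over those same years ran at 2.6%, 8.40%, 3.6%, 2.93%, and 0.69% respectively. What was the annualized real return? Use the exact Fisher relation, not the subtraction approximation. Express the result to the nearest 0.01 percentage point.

Cumulative inflation factor: 1.026 × 1.0840 × 1.036 × 1.0293 × 1.0069 ≈ 1.19417.
Nominal growth factor: 1.08100. Real growth factor = 1.08100 / 1.19417 ≈ 0.90523.
Annualized: 0.90523^(1/5) − 1 ≈ -0.01972.

-1.97%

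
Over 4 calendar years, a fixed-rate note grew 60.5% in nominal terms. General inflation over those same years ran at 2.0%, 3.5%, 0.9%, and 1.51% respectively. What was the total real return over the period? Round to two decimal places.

Cumulative inflation factor: 1.020 × 1.035 × 1.009 × 1.0151 ≈ 1.08129.
Nominal growth factor: 1.60500. Real growth factor = 1.60500 / 1.08129 ≈ 1.48434.
Total real return ≈ 48.4344%.

48.43%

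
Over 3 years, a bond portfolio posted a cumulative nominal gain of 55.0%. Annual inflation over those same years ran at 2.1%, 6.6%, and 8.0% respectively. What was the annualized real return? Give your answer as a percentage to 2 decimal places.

Cumulative inflation factor: 1.021 × 1.066 × 1.080 ≈ 1.17546.
Nominal growth factor: 1.55000. Real growth factor = 1.55000 / 1.17546 ≈ 1.31864.
Annualized: 1.31864^(1/3) − 1 ≈ 0.09658.

9.66%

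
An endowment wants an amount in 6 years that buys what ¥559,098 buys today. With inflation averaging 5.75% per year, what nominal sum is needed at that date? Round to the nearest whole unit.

Cumulative price-level factor: (1+5.75%)^6 ≈ 1.3985637143.
Multiplying ¥559,098 by the price-level factor gives the future nominal sum.

¥781,934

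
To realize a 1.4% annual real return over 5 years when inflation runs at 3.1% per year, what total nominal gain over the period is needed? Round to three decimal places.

Required annual nominal rate: (1+1.4%)(1+3.1%) − 1 = 4.5434%.
Cumulative over 5 years: (1 + 0.045434)^5 − 1 ≈ 0.24877.

24.877%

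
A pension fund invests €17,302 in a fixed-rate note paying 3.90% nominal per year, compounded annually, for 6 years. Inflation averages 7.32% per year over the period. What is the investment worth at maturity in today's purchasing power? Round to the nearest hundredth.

€14,246.42

Nominal value at maturity: €17,302 × (1 + 3.90%)^6 ≈ €21,766.55.
Price-level factor over 6 years: (1 + 7.32%)^6 ≈ 1.5278614880.
Dividing the nominal maturity value by the price-level factor gives the value in today's money.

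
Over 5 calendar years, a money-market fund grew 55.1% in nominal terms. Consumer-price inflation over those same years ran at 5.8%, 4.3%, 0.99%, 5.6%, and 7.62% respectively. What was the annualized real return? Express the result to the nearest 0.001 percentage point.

Cumulative inflation factor: 1.058 × 1.043 × 1.0099 × 1.056 × 1.0762 ≈ 1.26650.
Nominal growth factor: 1.55100. Real growth factor = 1.55100 / 1.26650 ≈ 1.22463.
Annualized: 1.22463^(1/5) − 1 ≈ 0.04136.

4.136%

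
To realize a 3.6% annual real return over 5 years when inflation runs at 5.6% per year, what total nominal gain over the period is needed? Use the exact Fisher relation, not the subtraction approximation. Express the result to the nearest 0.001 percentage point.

56.718%

Required annual nominal rate: (1+3.6%)(1+5.6%) − 1 = 9.4016%.
Cumulative over 5 years: (1 + 0.094016)^5 − 1 ≈ 0.56718.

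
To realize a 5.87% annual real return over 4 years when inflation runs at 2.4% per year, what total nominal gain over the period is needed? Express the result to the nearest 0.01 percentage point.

Required annual nominal rate: (1+5.87%)(1+2.4%) − 1 = 8.41088%.
Cumulative over 4 years: (1 + 0.0841088)^4 − 1 ≈ 0.38131.

38.13%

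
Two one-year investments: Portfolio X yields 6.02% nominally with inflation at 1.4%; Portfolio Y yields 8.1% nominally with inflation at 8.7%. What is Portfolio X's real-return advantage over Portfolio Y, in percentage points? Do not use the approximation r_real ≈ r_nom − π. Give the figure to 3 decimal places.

Portfolio X real return: 1.0602/1.014 − 1 = 4.5562%.
Portfolio Y real return: 1.081/1.087 − 1 = -0.5520%.
Difference: 4.5562 − (-0.5520) = 5.1082 pp.

5.108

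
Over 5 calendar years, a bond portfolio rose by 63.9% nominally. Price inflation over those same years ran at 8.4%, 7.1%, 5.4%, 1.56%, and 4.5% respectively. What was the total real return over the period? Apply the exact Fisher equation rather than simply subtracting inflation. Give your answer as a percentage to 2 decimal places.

26.21%

Cumulative inflation factor: 1.084 × 1.071 × 1.054 × 1.0156 × 1.045 ≈ 1.29867.
Nominal growth factor: 1.63900. Real growth factor = 1.63900 / 1.29867 ≈ 1.26206.
Total real return ≈ 26.2062%.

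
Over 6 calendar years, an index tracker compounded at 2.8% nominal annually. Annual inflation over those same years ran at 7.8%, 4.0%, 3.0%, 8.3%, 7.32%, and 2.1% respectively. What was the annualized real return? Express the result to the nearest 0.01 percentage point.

Cumulative inflation factor: 1.078 × 1.040 × 1.030 × 1.083 × 1.0732 × 1.021 ≈ 1.37033.
Nominal growth factor: 1.18021. Real growth factor = 1.18021 / 1.37033 ≈ 0.86126.
Annualized: 0.86126^(1/6) − 1 ≈ -0.02459.

-2.46%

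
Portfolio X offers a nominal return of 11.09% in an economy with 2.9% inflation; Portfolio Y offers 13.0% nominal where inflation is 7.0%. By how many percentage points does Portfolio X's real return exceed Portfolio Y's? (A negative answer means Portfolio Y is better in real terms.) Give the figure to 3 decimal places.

Portfolio X real return: 1.1109/1.029 − 1 = 7.9592%.
Portfolio Y real return: 1.130/1.070 − 1 = 5.6075%.
Difference: 7.9592 − 5.6075 = 2.3517 pp.

2.352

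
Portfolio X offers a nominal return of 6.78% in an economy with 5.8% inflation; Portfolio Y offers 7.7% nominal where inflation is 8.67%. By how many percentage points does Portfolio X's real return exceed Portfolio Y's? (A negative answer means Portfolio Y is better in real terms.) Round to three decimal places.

Portfolio X real return: 1.0678/1.058 − 1 = 0.9263%.
Portfolio Y real return: 1.077/1.0867 − 1 = -0.8926%.
Difference: 0.9263 − (-0.8926) = 1.8189 pp.

1.819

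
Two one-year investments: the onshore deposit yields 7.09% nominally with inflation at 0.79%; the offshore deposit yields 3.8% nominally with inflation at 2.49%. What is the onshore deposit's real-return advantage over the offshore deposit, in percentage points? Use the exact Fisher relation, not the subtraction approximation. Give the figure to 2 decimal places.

4.97

The onshore deposit real return: 1.0709/1.0079 − 1 = 6.251%.
The offshore deposit real return: 1.038/1.0249 − 1 = 1.278%.
Difference: 6.251 − 1.278 = 4.973 pp.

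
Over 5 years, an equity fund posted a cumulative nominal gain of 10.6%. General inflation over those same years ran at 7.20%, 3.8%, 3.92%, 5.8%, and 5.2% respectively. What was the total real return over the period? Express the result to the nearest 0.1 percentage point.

Cumulative inflation factor: 1.0720 × 1.038 × 1.0392 × 1.058 × 1.052 ≈ 1.28704.
Nominal growth factor: 1.10600. Real growth factor = 1.10600 / 1.28704 ≈ 0.85933.
Total real return ≈ -14.0665%.

-14.1%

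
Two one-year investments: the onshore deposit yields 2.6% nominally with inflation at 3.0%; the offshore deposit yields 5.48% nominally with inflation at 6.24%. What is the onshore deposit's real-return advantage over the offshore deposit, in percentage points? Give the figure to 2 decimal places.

0.33

The onshore deposit real return: 1.026/1.030 − 1 = -0.388%.
The offshore deposit real return: 1.0548/1.0624 − 1 = -0.715%.
Difference: -0.388 − (-0.715) = 0.327 pp.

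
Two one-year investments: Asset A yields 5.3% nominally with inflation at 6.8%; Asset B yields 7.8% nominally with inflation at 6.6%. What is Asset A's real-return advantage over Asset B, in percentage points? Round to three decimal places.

-2.530

Asset A real return: 1.053/1.068 − 1 = -1.4045%.
Asset B real return: 1.078/1.066 − 1 = 1.1257%.
Difference: -1.4045 − 1.1257 = -2.5302 pp.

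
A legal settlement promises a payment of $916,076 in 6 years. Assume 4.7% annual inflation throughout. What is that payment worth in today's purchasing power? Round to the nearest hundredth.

Price-level factor over 6 years: (1 + 4.7%)^6 ≈ 1.3172860421.
Purchasing power today: $916,076 divided by that factor.

$695,426.79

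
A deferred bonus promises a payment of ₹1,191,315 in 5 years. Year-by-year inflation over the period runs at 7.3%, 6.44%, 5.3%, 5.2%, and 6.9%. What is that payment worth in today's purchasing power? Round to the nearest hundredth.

Price-level factor over 5 years: 1.073 × 1.0644 × 1.053 × 1.052 × 1.069 ≈ 1.3524661494.
Purchasing power today: ₹1,191,315 divided by that factor.

₹880,846.45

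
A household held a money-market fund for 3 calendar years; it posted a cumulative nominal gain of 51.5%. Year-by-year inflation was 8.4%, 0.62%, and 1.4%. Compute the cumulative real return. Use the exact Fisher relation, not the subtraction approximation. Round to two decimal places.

36.98%

Cumulative inflation factor: 1.084 × 1.0062 × 1.014 ≈ 1.10599.
Nominal growth factor: 1.51500. Real growth factor = 1.51500 / 1.10599 ≈ 1.36981.
Total real return ≈ 36.9812%.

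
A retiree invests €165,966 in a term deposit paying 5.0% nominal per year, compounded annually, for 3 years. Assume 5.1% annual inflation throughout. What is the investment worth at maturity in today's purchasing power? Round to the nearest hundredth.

Nominal value at maturity: €165,966 × (1 + 5.0%)^3 ≈ €192,126.39.
Price-level factor over 3 years: (1 + 5.1%)^3 = 1.160935651.
Dividing the nominal maturity value by the price-level factor gives the value in today's money.

€165,492.71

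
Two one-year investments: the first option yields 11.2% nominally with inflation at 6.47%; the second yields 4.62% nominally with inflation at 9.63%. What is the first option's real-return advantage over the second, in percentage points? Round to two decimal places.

9.01

The first option real return: 1.112/1.0647 − 1 = 4.443%.
The second real return: 1.0462/1.0963 − 1 = -4.570%.
Difference: 4.443 − (-4.570) = 9.013 pp.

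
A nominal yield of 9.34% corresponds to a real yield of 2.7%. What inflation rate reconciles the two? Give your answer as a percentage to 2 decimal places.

From (1+r_nom) = (1+r_real)(1+π), we get 1+π = (1 + 9.34%)/(1 + 2.7%) = 1.0934/1.027 ≈ 1.06465.
So π ≈ 6.4654%.

6.47%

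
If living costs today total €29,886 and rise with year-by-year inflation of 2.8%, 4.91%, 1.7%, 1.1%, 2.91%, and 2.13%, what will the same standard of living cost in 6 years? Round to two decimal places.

€34,830.59

Cumulative price-level factor: 1.028 × 1.0491 × 1.017 × 1.011 × 1.0291 × 1.0213 ≈ 1.1654483204.
Multiplying €29,886 by the price-level factor gives the future nominal sum.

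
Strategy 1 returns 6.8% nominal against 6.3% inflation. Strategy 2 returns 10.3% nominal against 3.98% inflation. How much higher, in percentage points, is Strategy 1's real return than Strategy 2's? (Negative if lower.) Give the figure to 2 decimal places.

Strategy 1 real return: 1.068/1.063 − 1 = 0.470%.
Strategy 2 real return: 1.103/1.0398 − 1 = 6.078%.
Difference: 0.470 − 6.078 = -5.608 pp.

-5.61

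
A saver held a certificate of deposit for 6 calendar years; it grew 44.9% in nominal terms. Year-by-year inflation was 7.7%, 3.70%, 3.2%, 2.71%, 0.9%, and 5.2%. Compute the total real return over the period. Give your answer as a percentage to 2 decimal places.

Cumulative inflation factor: 1.077 × 1.0370 × 1.032 × 1.0271 × 1.009 × 1.052 ≈ 1.25659.
Nominal growth factor: 1.44900. Real growth factor = 1.44900 / 1.25659 ≈ 1.15312.
Total real return ≈ 15.3120%.

15.31%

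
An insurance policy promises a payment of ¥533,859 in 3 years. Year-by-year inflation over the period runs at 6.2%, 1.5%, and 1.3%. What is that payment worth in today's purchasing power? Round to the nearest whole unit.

Price-level factor over 3 years: 1.062 × 1.015 × 1.013 = 1.09194309.
Purchasing power today: ¥533,859 divided by that factor.

¥488,907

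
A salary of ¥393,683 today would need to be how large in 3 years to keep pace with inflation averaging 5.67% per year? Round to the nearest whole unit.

Cumulative price-level factor: (1+5.67%)^3 ≈ 1.1799269543.
The nominal amount required is ¥393,683 scaled up by that factor.

¥464,517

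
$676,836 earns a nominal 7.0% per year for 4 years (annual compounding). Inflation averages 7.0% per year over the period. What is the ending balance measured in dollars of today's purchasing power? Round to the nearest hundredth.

Nominal value at maturity: $676,836 × (1 + 7.0%)^4 ≈ $887,193.93.
Price-level factor over 4 years: (1 + 7.0%)^4 = 1.31079601.
Dividing the nominal maturity value by the price-level factor gives the value in today's money.

$676,836.00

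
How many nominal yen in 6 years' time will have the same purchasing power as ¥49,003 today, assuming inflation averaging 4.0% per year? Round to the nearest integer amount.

¥62,004

Cumulative price-level factor: (1+4.0%)^6 ≈ 1.2653190185.
Multiplying ¥49,003 by the price-level factor gives the future nominal sum.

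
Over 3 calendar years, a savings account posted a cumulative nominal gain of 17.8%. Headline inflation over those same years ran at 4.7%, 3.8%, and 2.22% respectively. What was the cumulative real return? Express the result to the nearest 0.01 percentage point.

6.04%

Cumulative inflation factor: 1.047 × 1.038 × 1.0222 ≈ 1.11091.
Nominal growth factor: 1.17800. Real growth factor = 1.17800 / 1.11091 ≈ 1.06039.
Total real return ≈ 6.0389%.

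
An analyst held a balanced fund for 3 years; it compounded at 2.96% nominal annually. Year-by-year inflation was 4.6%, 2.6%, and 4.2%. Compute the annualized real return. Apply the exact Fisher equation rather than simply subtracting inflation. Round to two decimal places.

Cumulative inflation factor: 1.046 × 1.026 × 1.042 ≈ 1.11827.
Nominal growth factor: 1.09145. Real growth factor = 1.09145 / 1.11827 ≈ 0.97602.
Annualized: 0.97602^(1/3) − 1 ≈ -0.00806.

-0.81%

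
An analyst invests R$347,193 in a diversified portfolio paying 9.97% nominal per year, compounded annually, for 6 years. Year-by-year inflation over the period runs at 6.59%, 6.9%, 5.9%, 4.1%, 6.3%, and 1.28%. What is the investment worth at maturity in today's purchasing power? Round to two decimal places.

Nominal value at maturity: R$347,193 × (1 + 9.97%)^6 ≈ R$614,067.78.
Price-level factor over 6 years: 1.0659 × 1.069 × 1.059 × 1.041 × 1.063 × 1.0128 ≈ 1.3523771188.
The maturity value deflated by that factor is the answer in today's purchasing power.

R$454,065.49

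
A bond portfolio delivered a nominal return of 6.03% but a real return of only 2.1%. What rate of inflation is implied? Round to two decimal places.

From (1+r_nom) = (1+r_real)(1+π), we get 1+π = (1 + 6.03%)/(1 + 2.1%) = 1.0603/1.021 ≈ 1.03849.
So π ≈ 3.8492%.

3.85%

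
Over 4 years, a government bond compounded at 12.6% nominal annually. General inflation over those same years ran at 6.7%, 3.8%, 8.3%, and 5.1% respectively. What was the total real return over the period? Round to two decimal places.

27.51%

Cumulative inflation factor: 1.067 × 1.038 × 1.083 × 1.051 ≈ 1.26065.
Nominal growth factor: 1.60751. Real growth factor = 1.60751 / 1.26065 ≈ 1.27515.
Total real return ≈ 27.5148%.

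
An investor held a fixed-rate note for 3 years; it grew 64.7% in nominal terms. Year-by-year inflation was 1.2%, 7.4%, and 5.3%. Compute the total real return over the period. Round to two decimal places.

43.91%

Cumulative inflation factor: 1.012 × 1.074 × 1.053 ≈ 1.14449.
Nominal growth factor: 1.64700. Real growth factor = 1.64700 / 1.14449 ≈ 1.43907.
Total real return ≈ 43.9065%.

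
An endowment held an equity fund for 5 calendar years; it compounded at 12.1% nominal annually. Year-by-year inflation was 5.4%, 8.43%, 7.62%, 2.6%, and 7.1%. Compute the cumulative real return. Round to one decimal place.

31.0%

Cumulative inflation factor: 1.054 × 1.0843 × 1.0762 × 1.026 × 1.071 ≈ 1.35151.
Nominal growth factor: 1.77022. Real growth factor = 1.77022 / 1.35151 ≈ 1.30981.
Total real return ≈ 30.9810%.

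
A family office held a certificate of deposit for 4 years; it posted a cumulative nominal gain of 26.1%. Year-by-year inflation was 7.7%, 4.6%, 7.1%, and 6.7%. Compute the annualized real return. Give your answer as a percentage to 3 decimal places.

Cumulative inflation factor: 1.077 × 1.046 × 1.071 × 1.067 ≈ 1.28736.
Nominal growth factor: 1.26100. Real growth factor = 1.26100 / 1.28736 ≈ 0.97952.
Annualized: 0.97952^(1/4) − 1 ≈ -0.00516.

-0.516%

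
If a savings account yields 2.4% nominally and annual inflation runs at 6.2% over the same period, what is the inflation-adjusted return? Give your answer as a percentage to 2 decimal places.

Real return via the Fisher equation: (1 + 2.4%)/(1 + 6.2%) − 1 = 1.024/1.062 − 1 ≈ -0.03578.

-3.58%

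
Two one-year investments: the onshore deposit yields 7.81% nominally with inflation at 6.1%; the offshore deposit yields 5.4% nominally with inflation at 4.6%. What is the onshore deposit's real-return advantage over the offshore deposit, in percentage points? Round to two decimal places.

The onshore deposit real return: 1.0781/1.061 − 1 = 1.612%.
The offshore deposit real return: 1.054/1.046 − 1 = 0.765%.
Difference: 1.612 − 0.765 = 0.847 pp.

0.85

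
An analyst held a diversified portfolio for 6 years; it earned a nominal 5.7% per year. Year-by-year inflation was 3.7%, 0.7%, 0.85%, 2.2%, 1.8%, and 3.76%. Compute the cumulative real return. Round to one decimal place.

22.7%

Cumulative inflation factor: 1.037 × 1.007 × 1.0085 × 1.022 × 1.018 × 1.0376 ≈ 1.13688.
Nominal growth factor: 1.39460. Real growth factor = 1.39460 / 1.13688 ≈ 1.22670.
Total real return ≈ 22.6697%.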